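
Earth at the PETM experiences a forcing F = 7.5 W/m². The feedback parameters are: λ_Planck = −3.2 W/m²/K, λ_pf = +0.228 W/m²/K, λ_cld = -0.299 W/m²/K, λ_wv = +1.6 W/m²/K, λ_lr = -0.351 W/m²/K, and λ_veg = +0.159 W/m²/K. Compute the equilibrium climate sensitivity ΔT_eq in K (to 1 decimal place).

Net feedback parameter λ = (−3.2) + (+0.228) + (-0.299) + (+1.6) + (-0.351) + (+0.159) = -1.863 W/m²/K.
ΔT = −F/λ = −7.5/(-1.863) = 4.0 K.

4.0 K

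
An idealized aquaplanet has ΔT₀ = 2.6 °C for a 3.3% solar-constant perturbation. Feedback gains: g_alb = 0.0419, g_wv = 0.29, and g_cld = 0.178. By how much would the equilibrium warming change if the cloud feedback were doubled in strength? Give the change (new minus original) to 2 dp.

3.03 °C

Original: g = 0.5099, ΔT = 2.6/(1−0.5099) = 5.3050 °C.
With doubled cloud: g' = 0.6879, ΔT' = 2.6/(1−0.6879) = 8.3307 °C.
Change = 8.3307 − 5.3050 = 3.03 °C.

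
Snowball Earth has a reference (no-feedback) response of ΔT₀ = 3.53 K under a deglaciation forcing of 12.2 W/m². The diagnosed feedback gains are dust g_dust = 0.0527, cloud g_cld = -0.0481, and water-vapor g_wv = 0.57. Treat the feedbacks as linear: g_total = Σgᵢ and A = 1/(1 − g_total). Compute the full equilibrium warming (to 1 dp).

Total gain g = 0.0527 − 0.0481 + 0.57 = 0.5746.
Amplification A = 1/(1 − 0.5746) = 2.351.
ΔT = 3.53 × 2.351 = 8.3 K.

8.3 K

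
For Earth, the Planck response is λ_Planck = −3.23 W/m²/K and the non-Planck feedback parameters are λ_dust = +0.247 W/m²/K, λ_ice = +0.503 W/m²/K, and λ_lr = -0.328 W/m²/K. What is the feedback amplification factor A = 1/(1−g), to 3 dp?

1.150

Convert to gains: g_dust = 0.247/3.23 = 0.07647; g_ice = 0.503/3.23 = 0.1557; g_lr = -0.328/3.23 = -0.1015.
Total gain g = 0.13067.
A = 1/(1 − 0.13067) = 1.150.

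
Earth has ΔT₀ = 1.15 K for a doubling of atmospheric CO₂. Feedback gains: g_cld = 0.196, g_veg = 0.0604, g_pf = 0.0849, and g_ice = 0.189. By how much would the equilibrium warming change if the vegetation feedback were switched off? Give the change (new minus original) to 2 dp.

-0.28 K

Original: g = 0.5303, ΔT = 1.15/(1−0.5303) = 2.4484 K.
Without vegetation: g' = 0.4699, ΔT' = 1.15/(1−0.4699) = 2.1694 K.
Change = 2.1694 − 2.4484 = -0.28 K.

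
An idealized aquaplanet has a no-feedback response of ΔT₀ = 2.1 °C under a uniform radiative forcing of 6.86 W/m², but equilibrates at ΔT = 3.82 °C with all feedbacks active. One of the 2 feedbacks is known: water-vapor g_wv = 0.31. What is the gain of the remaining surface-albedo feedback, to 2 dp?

0.14

Amplification A = ΔT/ΔT₀ = 3.82/2.1 = 1.819.
Total gain g = 1 − 1/A = 1 − 1/1.819 = 0.4502.
The known gain is 0.31.
g_alb = 0.4502 − 0.31 = 0.14.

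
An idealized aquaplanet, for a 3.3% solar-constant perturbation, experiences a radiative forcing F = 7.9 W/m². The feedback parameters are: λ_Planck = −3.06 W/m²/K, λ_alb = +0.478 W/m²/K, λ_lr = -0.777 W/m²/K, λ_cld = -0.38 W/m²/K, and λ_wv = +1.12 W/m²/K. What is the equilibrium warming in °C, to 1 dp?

3.0 °C

Net feedback parameter λ = (−3.06) + (+0.478) + (-0.777) + (-0.38) + (+1.12) = -2.619 W/m²/K.
ΔT = −F/λ = −7.9/(-2.619) = 3.0 °C.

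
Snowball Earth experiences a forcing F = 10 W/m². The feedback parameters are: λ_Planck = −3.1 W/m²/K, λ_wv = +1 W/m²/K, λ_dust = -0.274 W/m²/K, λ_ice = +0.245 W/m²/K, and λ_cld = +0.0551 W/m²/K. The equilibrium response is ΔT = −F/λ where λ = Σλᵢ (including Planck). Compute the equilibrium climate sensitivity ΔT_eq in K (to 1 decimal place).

4.8 K

Net feedback parameter λ = (−3.1) + (+1) + (-0.274) + (+0.245) + (+0.0551) = -2.0739 W/m²/K.
ΔT = −F/λ = −10/(-2.0739) = 4.8 K.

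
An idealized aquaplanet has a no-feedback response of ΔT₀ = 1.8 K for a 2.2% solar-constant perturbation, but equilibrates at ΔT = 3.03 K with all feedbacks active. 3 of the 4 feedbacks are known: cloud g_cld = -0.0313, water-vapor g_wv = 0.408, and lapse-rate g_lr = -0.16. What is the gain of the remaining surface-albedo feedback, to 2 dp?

0.19

Amplification A = ΔT/ΔT₀ = 3.03/1.8 = 1.683.
Total gain g = 1 − 1/A = 1 − 1/1.683 = 0.4058.
Known gains sum to -0.0313 + 0.408 − 0.16 = 0.2167.
g_alb = 0.4058 − 0.2167 = 0.19.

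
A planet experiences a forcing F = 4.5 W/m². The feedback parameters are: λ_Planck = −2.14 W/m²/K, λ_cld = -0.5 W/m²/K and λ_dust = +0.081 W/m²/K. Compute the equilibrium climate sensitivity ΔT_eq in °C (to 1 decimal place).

1.8 °C

Net feedback parameter λ = (−2.14) + (-0.5) + (+0.081) = -2.559 W/m²/K.
ΔT = −F/λ = −4.5/(-2.559) = 1.8 °C.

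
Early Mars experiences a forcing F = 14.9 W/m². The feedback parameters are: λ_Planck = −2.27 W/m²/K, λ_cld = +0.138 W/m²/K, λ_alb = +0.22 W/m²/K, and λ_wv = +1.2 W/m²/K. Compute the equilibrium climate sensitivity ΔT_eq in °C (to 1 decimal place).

20.9 °C

Net feedback parameter λ = (−2.27) + (+0.138) + (+0.22) + (+1.2) = -0.712 W/m²/K.
ΔT = −F/λ = −14.9/(-0.712) = 20.9 °C.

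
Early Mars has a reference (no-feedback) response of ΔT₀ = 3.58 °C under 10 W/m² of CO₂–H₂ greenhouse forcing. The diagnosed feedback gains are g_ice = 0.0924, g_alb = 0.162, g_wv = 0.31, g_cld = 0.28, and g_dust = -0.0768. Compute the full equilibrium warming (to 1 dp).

15.4 °C

Total gain g = 0.0924 + 0.162 + 0.31 + 0.28 − 0.0768 = 0.7676.
Amplification A = 1/(1 − 0.7676) = 4.303.
ΔT = 3.58 × 4.303 = 15.4 °C.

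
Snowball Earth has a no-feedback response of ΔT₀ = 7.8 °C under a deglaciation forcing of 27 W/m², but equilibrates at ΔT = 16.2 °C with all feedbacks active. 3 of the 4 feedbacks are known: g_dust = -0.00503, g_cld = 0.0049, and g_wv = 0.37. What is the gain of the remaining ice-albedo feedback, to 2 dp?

Amplification A = ΔT/ΔT₀ = 16.2/7.8 = 2.077.
Total gain g = 1 − 1/A = 1 − 1/2.077 = 0.5185.
Known gains sum to -0.00503 + 0.0049 + 0.37 = 0.36987.
g_ice = 0.5185 − 0.36987 = 0.15.

0.15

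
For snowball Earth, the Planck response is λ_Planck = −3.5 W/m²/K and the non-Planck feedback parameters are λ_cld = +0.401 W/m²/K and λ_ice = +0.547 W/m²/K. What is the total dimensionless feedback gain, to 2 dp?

Convert to gains: g_cld = 0.401/3.5 = 0.1146; g_ice = 0.547/3.5 = 0.1563.
Total gain g = 0.2709.

0.27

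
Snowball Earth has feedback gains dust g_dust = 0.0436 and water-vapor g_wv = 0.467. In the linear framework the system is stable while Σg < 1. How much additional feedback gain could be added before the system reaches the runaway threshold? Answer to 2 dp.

Current total gain = 0.0436 + 0.467 = 0.5106.
Margin to runaway = 1 − 0.5106 = 0.49.

0.49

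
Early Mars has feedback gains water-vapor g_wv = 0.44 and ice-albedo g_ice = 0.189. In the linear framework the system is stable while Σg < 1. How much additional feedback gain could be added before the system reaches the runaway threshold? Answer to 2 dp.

0.37

Current total gain = 0.44 + 0.189 = 0.629.
Margin to runaway = 1 − 0.629 = 0.37.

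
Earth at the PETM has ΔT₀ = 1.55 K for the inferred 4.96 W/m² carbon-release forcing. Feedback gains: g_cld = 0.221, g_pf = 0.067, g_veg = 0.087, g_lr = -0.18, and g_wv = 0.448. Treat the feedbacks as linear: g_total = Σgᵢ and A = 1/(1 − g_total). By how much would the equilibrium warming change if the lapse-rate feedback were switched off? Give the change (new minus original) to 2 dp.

Original: g = 0.643, ΔT = 1.55/(1−0.643) = 4.3417 K.
Without lapse-rate: g' = 0.823, ΔT' = 1.55/(1−0.823) = 8.7571 K.
Change = 8.7571 − 4.3417 = 4.42 K.

4.42 K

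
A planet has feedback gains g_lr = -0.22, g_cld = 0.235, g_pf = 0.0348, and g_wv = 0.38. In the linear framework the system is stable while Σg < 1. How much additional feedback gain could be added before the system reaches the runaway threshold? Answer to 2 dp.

Current total gain = -0.22 + 0.235 + 0.0348 + 0.38 = 0.4298.
Margin to runaway = 1 − 0.4298 = 0.57.

0.57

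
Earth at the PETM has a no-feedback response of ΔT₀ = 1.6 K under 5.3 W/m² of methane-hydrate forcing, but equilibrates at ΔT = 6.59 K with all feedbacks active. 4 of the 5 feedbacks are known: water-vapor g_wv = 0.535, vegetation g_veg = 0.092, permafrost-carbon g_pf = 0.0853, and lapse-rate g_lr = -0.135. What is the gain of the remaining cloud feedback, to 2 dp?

0.18

Amplification A = ΔT/ΔT₀ = 6.59/1.6 = 4.119.
Total gain g = 1 − 1/A = 1 − 1/4.119 = 0.7572.
Known gains sum to 0.535 + 0.092 + 0.0853 − 0.135 = 0.5773.
g_cld = 0.7572 − 0.5773 = 0.18.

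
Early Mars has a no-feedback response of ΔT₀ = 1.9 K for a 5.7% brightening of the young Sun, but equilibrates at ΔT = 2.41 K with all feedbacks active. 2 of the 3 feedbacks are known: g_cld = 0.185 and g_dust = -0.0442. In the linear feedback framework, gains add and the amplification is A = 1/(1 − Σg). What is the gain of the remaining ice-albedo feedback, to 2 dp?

0.07

Amplification A = ΔT/ΔT₀ = 2.41/1.9 = 1.268.
Total gain g = 1 − 1/A = 1 − 1/1.268 = 0.2114.
Known gains sum to 0.185 − 0.0442 = 0.1408.
g_ice = 0.2114 − 0.1408 = 0.07.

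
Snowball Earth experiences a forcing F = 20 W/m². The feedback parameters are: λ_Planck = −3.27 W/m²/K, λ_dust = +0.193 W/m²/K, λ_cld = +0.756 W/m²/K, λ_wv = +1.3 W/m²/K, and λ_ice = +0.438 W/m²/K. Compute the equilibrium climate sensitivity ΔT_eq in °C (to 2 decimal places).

Net feedback parameter λ = (−3.27) + (+0.193) + (+0.756) + (+1.3) + (+0.438) = -0.583 W/m²/K.
ΔT = −F/λ = −20/(-0.583) = 34.31 °C.

34.31 °C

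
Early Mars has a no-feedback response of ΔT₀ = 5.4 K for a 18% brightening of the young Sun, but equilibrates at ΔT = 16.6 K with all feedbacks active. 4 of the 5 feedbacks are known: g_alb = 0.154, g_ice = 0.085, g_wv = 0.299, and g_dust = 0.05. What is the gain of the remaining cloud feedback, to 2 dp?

0.09

Amplification A = ΔT/ΔT₀ = 16.6/5.4 = 3.074.
Total gain g = 1 − 1/A = 1 − 1/3.074 = 0.6747.
Known gains sum to 0.154 + 0.085 + 0.299 + 0.05 = 0.588.
g_cld = 0.6747 − 0.588 = 0.09.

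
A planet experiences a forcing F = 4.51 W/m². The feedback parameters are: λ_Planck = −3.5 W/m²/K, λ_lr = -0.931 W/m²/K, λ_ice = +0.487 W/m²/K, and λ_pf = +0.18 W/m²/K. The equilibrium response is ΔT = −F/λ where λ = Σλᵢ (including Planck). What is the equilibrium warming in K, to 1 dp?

Net feedback parameter λ = (−3.5) + (-0.931) + (+0.487) + (+0.18) = -3.764 W/m²/K.
ΔT = −F/λ = −4.51/(-3.764) = 1.2 K.

1.2 K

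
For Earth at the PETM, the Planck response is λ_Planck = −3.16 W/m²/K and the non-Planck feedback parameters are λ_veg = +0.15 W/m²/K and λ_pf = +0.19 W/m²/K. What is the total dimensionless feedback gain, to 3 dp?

Convert to gains: g_veg = 0.15/3.16 = 0.04747; g_pf = 0.19/3.16 = 0.06013.
Total gain g = 0.1076.

0.108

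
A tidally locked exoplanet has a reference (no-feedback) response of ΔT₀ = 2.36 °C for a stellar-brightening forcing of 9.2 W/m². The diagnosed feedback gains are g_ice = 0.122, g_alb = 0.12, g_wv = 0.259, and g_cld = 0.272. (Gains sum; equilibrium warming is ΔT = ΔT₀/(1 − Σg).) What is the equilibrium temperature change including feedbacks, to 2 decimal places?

10.40 °C

Total gain g = 0.122 + 0.12 + 0.259 + 0.272 = 0.773.
Amplification A = 1/(1 − 0.773) = 4.405.
ΔT = 2.36 × 4.405 = 10.40 °C.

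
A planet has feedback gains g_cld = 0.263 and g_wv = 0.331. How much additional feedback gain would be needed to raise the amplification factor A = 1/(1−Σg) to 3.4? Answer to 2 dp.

0.11

Current total gain = 0.594.
Target gain for A = 3.4: g* = 1 − 1/3.4 = 0.7059.
Additional gain needed = 0.7059 − 0.594 = 0.11.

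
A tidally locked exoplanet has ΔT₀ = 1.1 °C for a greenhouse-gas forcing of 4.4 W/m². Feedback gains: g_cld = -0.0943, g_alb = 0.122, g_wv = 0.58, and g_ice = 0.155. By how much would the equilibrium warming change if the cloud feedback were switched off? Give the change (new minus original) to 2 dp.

Original: g = 0.7627, ΔT = 1.1/(1−0.7627) = 4.6355 °C.
Without cloud: g' = 0.857, ΔT' = 1.1/(1−0.857) = 7.6923 °C.
Change = 7.6923 − 4.6355 = 3.06 °C.

3.06 °C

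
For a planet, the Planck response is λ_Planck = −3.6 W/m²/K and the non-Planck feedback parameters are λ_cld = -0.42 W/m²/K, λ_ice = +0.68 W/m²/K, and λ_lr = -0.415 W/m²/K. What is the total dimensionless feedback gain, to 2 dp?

-0.04

Convert to gains: g_cld = -0.42/3.6 = -0.1167; g_ice = 0.68/3.6 = 0.1889; g_lr = -0.415/3.6 = -0.1153.
Total gain g = -0.0431.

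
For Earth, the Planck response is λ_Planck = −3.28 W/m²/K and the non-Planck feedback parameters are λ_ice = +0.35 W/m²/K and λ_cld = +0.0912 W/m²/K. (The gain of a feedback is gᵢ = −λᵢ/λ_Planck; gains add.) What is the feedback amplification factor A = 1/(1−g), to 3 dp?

Convert to gains: g_ice = 0.35/3.28 = 0.1067; g_cld = 0.0912/3.28 = 0.0278.
Total gain g = 0.1345.
A = 1/(1 − 0.1345) = 1.155.

1.155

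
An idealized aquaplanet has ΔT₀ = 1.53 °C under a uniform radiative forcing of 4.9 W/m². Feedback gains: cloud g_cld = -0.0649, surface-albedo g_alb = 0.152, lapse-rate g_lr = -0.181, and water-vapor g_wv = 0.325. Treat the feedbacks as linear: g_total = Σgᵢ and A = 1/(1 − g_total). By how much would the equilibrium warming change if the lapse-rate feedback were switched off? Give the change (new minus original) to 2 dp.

Original: g = 0.2311, ΔT = 1.53/(1−0.2311) = 1.9899 °C.
Without lapse-rate: g' = 0.4121, ΔT' = 1.53/(1−0.4121) = 2.6025 °C.
Change = 2.6025 − 1.9899 = 0.61 °C.

0.61 °C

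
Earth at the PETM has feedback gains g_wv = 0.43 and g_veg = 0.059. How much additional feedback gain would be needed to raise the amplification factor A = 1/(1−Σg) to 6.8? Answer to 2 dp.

0.36

Current total gain = 0.489.
Target gain for A = 6.8: g* = 1 − 1/6.8 = 0.8529.
Additional gain needed = 0.8529 − 0.489 = 0.36.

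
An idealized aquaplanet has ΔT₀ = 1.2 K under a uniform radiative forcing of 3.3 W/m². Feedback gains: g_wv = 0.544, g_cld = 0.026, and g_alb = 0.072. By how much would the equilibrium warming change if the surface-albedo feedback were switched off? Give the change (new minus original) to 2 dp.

Original: g = 0.642, ΔT = 1.2/(1−0.642) = 3.3520 K.
Without surface-albedo: g' = 0.57, ΔT' = 1.2/(1−0.57) = 2.7907 K.
Change = 2.7907 − 3.3520 = -0.56 K.

-0.56 K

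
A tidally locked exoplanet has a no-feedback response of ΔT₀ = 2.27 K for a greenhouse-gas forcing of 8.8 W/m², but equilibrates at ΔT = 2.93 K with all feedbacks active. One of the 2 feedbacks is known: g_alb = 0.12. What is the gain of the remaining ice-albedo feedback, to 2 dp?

Amplification A = ΔT/ΔT₀ = 2.93/2.27 = 1.291.
Total gain g = 1 − 1/A = 1 − 1/1.291 = 0.2254.
The known gain is 0.12.
g_ice = 0.2254 − 0.12 = 0.11.

0.11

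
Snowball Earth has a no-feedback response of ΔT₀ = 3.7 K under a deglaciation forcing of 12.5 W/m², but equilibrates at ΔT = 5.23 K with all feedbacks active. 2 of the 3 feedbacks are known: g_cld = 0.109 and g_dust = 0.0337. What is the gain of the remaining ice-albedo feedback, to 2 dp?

Amplification A = ΔT/ΔT₀ = 5.23/3.7 = 1.414.
Total gain g = 1 − 1/A = 1 − 1/1.414 = 0.2928.
Known gains sum to 0.109 + 0.0337 = 0.1427.
g_ice = 0.2928 − 0.1427 = 0.15.

0.15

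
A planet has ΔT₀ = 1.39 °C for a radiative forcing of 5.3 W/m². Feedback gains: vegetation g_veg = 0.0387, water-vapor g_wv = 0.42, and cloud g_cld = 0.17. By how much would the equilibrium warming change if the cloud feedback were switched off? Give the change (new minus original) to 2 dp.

Original: g = 0.6287, ΔT = 1.39/(1−0.6287) = 3.7436 °C.
Without cloud: g' = 0.4587, ΔT' = 1.39/(1−0.4587) = 2.5679 °C.
Change = 2.5679 − 3.7436 = -1.18 °C.

-1.18 °C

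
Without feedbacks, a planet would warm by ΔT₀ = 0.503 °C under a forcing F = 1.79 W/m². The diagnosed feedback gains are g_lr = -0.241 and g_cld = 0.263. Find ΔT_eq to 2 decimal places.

Total gain g = -0.241 + 0.263 = 0.022.
Amplification A = 1/(1 − 0.022) = 1.022.
ΔT = 0.503 × 1.022 = 0.51 °C.

0.51 °C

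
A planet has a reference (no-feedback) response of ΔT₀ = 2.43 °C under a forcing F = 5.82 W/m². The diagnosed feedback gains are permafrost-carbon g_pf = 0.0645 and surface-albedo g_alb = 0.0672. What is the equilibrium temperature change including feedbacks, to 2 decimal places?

Total gain g = 0.0645 + 0.0672 = 0.1317.
Amplification A = 1/(1 − 0.1317) = 1.152.
ΔT = 2.43 × 1.152 = 2.80 °C.

2.80 °C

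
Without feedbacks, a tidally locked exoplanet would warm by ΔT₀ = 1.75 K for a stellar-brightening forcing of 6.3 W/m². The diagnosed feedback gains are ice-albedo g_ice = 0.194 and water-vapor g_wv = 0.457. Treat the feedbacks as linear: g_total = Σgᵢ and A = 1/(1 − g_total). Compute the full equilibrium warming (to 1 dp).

Total gain g = 0.194 + 0.457 = 0.651.
Amplification A = 1/(1 − 0.651) = 2.865.
ΔT = 1.75 × 2.865 = 5.0 K.

5.0 K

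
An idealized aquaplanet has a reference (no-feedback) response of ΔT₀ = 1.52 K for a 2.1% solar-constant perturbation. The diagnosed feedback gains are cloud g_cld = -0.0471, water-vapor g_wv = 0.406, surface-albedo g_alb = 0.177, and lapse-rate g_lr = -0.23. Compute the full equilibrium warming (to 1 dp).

Total gain g = -0.0471 + 0.406 + 0.177 − 0.23 = 0.3059.
Amplification A = 1/(1 − 0.3059) = 1.441.
ΔT = 1.52 × 1.441 = 2.2 K.

2.2 K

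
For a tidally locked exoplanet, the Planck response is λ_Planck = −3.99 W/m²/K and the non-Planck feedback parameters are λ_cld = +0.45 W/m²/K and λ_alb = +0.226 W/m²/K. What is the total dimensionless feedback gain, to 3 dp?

Convert to gains: g_cld = 0.45/3.99 = 0.1128; g_alb = 0.226/3.99 = 0.05664.
Total gain g = 0.16944.

0.169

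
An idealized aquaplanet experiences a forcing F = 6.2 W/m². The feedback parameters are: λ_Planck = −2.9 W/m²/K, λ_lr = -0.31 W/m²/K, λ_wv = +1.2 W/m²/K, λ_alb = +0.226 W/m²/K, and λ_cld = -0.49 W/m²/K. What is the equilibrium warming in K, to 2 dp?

2.73 K

Net feedback parameter λ = (−2.9) + (-0.31) + (+1.2) + (+0.226) + (-0.49) = -2.274 W/m²/K.
ΔT = −F/λ = −6.2/(-2.274) = 2.73 K.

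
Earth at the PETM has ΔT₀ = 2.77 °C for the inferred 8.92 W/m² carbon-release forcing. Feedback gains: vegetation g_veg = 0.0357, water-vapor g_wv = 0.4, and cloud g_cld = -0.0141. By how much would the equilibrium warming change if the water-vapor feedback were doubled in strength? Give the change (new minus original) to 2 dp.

10.74 °C

Original: g = 0.4216, ΔT = 2.77/(1−0.4216) = 4.7891 °C.
With doubled water-vapor: g' = 0.8216, ΔT' = 2.77/(1−0.8216) = 15.5269 °C.
Change = 15.5269 − 4.7891 = 10.74 °C.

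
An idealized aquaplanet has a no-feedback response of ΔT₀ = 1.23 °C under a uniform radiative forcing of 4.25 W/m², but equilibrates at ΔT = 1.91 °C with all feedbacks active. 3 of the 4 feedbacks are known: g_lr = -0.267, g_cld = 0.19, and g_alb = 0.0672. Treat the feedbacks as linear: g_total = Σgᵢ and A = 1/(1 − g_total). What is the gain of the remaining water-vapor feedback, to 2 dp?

0.37

Amplification A = ΔT/ΔT₀ = 1.91/1.23 = 1.553.
Total gain g = 1 − 1/A = 1 − 1/1.553 = 0.3561.
Known gains sum to -0.267 + 0.19 + 0.0672 = -0.0098.
g_wv = 0.3561 + 0.0098 = 0.37.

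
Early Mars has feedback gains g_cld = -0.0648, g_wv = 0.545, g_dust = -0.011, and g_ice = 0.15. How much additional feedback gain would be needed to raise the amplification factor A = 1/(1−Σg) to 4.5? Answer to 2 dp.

0.16

Current total gain = 0.6192.
Target gain for A = 4.5: g* = 1 − 1/4.5 = 0.7778.
Additional gain needed = 0.7778 − 0.6192 = 0.16.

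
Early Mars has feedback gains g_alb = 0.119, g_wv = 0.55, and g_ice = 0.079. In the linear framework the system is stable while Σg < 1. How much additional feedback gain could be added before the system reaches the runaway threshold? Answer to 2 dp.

Current total gain = 0.119 + 0.55 + 0.079 = 0.748.
Margin to runaway = 1 − 0.748 = 0.25.

0.25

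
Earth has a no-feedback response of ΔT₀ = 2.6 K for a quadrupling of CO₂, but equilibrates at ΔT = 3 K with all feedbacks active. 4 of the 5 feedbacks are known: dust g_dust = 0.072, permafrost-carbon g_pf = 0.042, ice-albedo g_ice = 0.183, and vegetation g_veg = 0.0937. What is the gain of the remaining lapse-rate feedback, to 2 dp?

-0.26

Amplification A = ΔT/ΔT₀ = 3/2.6 = 1.154.
Total gain g = 1 − 1/A = 1 − 1/1.154 = 0.1334.
Known gains sum to 0.072 + 0.042 + 0.183 + 0.0937 = 0.3907.
g_lr = 0.1334 − 0.3907 = -0.26.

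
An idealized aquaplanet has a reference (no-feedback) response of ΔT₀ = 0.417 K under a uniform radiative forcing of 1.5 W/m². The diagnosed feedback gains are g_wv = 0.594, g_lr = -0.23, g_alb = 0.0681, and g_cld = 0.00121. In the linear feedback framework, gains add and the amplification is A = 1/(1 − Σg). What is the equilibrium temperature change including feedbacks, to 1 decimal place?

0.7 K

Total gain g = 0.594 − 0.23 + 0.0681 + 0.00121 = 0.43331.
Amplification A = 1/(1 − 0.43331) = 1.765.
ΔT = 0.417 × 1.765 = 0.7 K.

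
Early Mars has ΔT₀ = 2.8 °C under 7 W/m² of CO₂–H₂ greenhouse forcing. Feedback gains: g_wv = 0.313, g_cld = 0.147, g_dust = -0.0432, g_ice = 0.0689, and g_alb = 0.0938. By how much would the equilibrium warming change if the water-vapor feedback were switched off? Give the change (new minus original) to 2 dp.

Original: g = 0.5795, ΔT = 2.8/(1−0.5795) = 6.6587 °C.
Without water-vapor: g' = 0.2665, ΔT' = 2.8/(1−0.2665) = 3.8173 °C.
Change = 3.8173 − 6.6587 = -2.84 °C.

-2.84 °C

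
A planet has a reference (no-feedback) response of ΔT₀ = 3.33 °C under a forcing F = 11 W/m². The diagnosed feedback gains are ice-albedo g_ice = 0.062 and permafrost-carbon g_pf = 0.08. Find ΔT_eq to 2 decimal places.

Total gain g = 0.062 + 0.08 = 0.142.
Amplification A = 1/(1 − 0.142) = 1.166.
ΔT = 3.33 × 1.166 = 3.88 °C.

3.88 °C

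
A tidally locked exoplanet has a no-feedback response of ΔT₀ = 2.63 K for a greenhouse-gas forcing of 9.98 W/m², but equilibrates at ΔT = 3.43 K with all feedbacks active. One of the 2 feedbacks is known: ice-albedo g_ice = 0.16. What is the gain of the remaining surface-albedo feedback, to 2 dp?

Amplification A = ΔT/ΔT₀ = 3.43/2.63 = 1.304.
Total gain g = 1 − 1/A = 1 − 1/1.304 = 0.2331.
The known gain is 0.16.
g_alb = 0.2331 − 0.16 = 0.07.

0.07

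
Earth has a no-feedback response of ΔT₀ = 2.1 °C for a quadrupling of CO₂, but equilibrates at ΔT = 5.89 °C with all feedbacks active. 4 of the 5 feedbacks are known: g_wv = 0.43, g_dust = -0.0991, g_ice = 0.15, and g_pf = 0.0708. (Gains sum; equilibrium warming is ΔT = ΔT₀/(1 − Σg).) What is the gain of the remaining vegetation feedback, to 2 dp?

0.09

Amplification A = ΔT/ΔT₀ = 5.89/2.1 = 2.805.
Total gain g = 1 − 1/A = 1 − 1/2.805 = 0.6435.
Known gains sum to 0.43 − 0.0991 + 0.15 + 0.0708 = 0.5517.
g_veg = 0.6435 − 0.5517 = 0.09.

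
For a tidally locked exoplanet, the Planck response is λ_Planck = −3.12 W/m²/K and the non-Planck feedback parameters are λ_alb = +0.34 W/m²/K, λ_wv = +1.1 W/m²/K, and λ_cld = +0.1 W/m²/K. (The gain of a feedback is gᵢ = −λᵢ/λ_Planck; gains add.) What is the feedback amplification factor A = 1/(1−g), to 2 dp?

1.97

Convert to gains: g_alb = 0.34/3.12 = 0.109; g_wv = 1.1/3.12 = 0.3526; g_cld = 0.1/3.12 = 0.03205.
Total gain g = 0.49365.
A = 1/(1 − 0.49365) = 1.97.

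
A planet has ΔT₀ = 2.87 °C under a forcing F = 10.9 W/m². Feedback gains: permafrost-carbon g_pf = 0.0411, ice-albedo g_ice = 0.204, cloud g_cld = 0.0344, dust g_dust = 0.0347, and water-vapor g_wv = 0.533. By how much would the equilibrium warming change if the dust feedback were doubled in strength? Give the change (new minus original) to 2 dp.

Original: g = 0.8472, ΔT = 2.87/(1−0.8472) = 18.7827 °C.
With doubled dust: g' = 0.8819, ΔT' = 2.87/(1−0.8819) = 24.3014 °C.
Change = 24.3014 − 18.7827 = 5.52 °C.

5.52 °C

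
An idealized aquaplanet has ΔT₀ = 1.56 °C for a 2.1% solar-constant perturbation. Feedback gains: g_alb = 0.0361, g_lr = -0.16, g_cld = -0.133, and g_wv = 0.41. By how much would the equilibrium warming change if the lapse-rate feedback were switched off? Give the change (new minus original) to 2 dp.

Original: g = 0.1531, ΔT = 1.56/(1−0.1531) = 1.8420 °C.
Without lapse-rate: g' = 0.3131, ΔT' = 1.56/(1−0.3131) = 2.2711 °C.
Change = 2.2711 − 1.8420 = 0.43 °C.

0.43 °C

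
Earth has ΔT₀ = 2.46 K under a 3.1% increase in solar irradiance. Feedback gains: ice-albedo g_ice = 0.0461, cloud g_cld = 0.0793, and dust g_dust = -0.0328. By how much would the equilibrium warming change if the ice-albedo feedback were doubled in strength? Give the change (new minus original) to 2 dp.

Original: g = 0.0926, ΔT = 2.46/(1−0.0926) = 2.7110 K.
With doubled ice-albedo: g' = 0.1387, ΔT' = 2.46/(1−0.1387) = 2.8561 K.
Change = 2.8561 − 2.7110 = 0.15 K.

0.15 K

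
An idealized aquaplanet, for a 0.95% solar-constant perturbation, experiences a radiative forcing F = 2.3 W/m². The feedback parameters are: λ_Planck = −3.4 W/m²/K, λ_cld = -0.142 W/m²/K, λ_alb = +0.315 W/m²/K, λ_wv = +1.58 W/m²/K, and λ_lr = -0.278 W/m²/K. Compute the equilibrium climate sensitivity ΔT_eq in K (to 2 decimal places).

Net feedback parameter λ = (−3.4) + (-0.142) + (+0.315) + (+1.58) + (-0.278) = -1.925 W/m²/K.
ΔT = −F/λ = −2.3/(-1.925) = 1.19 K.

1.19 K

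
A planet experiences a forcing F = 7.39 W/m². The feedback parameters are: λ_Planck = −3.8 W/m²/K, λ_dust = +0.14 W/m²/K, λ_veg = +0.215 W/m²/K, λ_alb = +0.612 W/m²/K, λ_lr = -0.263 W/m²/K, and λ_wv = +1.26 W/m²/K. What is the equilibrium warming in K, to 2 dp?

4.03 K

Net feedback parameter λ = (−3.8) + (+0.14) + (+0.215) + (+0.612) + (-0.263) + (+1.26) = -1.836 W/m²/K.
ΔT = −F/λ = −7.39/(-1.836) = 4.03 K.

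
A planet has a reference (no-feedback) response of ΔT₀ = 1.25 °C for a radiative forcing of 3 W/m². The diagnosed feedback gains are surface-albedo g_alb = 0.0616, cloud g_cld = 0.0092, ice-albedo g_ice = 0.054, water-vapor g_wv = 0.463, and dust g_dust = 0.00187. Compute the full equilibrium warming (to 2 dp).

3.05 °C

Total gain g = 0.0616 + 0.0092 + 0.054 + 0.463 + 0.00187 = 0.58967.
Amplification A = 1/(1 − 0.58967) = 2.437.
ΔT = 1.25 × 2.437 = 3.05 °C.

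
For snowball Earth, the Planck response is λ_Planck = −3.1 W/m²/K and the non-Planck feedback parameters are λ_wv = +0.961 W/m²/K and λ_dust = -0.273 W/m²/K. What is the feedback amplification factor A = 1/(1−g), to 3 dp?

Convert to gains: g_wv = 0.961/3.1 = 0.31; g_dust = -0.273/3.1 = -0.08806.
Total gain g = 0.22194.
A = 1/(1 − 0.22194) = 1.285.

1.285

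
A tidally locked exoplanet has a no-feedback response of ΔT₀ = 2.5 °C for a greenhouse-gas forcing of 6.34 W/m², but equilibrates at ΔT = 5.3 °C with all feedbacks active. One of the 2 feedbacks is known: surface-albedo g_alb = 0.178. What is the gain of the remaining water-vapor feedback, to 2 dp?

Amplification A = ΔT/ΔT₀ = 5.3/2.5 = 2.12.
Total gain g = 1 − 1/A = 1 − 1/2.12 = 0.5283.
The known gain is 0.178.
g_wv = 0.5283 − 0.178 = 0.35.

0.35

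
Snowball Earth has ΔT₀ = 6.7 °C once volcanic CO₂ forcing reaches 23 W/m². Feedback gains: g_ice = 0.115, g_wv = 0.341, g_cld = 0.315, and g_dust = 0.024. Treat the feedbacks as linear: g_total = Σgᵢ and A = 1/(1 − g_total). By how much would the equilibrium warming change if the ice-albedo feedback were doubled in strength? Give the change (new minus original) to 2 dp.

41.76 °C

Original: g = 0.795, ΔT = 6.7/(1−0.795) = 32.6829 °C.
With doubled ice-albedo: g' = 0.91, ΔT' = 6.7/(1−0.91) = 74.4444 °C.
Change = 74.4444 − 32.6829 = 41.76 °C.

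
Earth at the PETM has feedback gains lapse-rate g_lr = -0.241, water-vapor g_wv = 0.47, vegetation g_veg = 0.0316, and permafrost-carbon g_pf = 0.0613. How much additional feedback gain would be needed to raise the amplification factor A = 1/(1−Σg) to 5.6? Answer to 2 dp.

0.50

Current total gain = 0.3219.
Target gain for A = 5.6: g* = 1 − 1/5.6 = 0.8214.
Additional gain needed = 0.8214 − 0.3219 = 0.50.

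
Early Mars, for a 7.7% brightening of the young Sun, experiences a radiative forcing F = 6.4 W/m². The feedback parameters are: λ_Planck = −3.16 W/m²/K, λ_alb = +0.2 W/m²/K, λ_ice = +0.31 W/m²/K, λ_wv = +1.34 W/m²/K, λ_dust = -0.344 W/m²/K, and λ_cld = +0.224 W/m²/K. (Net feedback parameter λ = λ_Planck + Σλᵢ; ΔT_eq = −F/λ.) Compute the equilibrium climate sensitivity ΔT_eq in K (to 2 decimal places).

Net feedback parameter λ = (−3.16) + (+0.2) + (+0.31) + (+1.34) + (-0.344) + (+0.224) = -1.43 W/m²/K.
ΔT = −F/λ = −6.4/(-1.43) = 4.48 K.

4.48 K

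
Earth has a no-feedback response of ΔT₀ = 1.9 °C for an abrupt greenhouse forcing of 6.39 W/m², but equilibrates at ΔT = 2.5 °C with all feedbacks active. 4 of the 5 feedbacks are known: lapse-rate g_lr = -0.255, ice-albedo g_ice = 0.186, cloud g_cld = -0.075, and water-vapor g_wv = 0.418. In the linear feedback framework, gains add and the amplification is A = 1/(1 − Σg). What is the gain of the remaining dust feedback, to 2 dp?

Amplification A = ΔT/ΔT₀ = 2.5/1.9 = 1.316.
Total gain g = 1 − 1/A = 1 − 1/1.316 = 0.2401.
Known gains sum to -0.255 + 0.186 − 0.075 + 0.418 = 0.274.
g_dust = 0.2401 − 0.274 = -0.03.

-0.03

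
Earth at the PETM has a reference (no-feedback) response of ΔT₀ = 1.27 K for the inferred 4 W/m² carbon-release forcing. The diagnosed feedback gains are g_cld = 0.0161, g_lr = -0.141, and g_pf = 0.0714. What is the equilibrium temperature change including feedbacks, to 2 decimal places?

1.21 K

Total gain g = 0.0161 − 0.141 + 0.0714 = -0.0535.
Amplification A = 1/(1 + 0.0535) = 0.9492.
ΔT = 1.27 × 0.9492 = 1.21 K.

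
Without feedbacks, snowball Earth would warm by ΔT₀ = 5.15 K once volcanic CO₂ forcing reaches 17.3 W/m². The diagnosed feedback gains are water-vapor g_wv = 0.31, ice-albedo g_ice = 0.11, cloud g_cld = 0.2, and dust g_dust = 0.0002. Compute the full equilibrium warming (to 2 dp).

13.56 K

Total gain g = 0.31 + 0.11 + 0.2 + 0.0002 = 0.6202.
Amplification A = 1/(1 − 0.6202) = 2.633.
ΔT = 5.15 × 2.633 = 13.56 K.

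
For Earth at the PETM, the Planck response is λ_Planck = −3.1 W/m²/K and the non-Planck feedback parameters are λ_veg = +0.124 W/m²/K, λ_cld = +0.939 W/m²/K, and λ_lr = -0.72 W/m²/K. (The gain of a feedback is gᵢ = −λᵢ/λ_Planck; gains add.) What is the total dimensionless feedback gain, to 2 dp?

0.11

Convert to gains: g_veg = 0.124/3.1 = 0.04; g_cld = 0.939/3.1 = 0.3029; g_lr = -0.72/3.1 = -0.2323.
Total gain g = 0.1106.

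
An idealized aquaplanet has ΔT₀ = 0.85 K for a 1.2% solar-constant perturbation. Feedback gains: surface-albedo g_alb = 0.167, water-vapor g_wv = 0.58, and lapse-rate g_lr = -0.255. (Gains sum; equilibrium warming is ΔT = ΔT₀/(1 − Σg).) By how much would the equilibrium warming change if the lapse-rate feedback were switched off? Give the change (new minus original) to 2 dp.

1.69 K

Original: g = 0.492, ΔT = 0.85/(1−0.492) = 1.6732 K.
Without lapse-rate: g' = 0.747, ΔT' = 0.85/(1−0.747) = 3.3597 K.
Change = 3.3597 − 1.6732 = 1.69 K.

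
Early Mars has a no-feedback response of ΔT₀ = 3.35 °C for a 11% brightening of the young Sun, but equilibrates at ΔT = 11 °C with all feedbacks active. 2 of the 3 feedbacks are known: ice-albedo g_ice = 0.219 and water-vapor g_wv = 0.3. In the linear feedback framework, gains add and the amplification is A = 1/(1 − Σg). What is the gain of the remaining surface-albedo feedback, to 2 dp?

0.18

Amplification A = ΔT/ΔT₀ = 11/3.35 = 3.284.
Total gain g = 1 − 1/A = 1 − 1/3.284 = 0.6955.
Known gains sum to 0.219 + 0.3 = 0.519.
g_alb = 0.6955 − 0.519 = 0.18.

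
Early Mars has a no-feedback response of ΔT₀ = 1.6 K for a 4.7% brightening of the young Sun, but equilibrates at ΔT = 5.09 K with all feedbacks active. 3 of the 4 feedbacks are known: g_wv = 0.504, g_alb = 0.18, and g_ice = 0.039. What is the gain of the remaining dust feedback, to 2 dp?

-0.04

Amplification A = ΔT/ΔT₀ = 5.09/1.6 = 3.181.
Total gain g = 1 − 1/A = 1 − 1/3.181 = 0.6856.
Known gains sum to 0.504 + 0.18 + 0.039 = 0.723.
g_dust = 0.6856 − 0.723 = -0.04.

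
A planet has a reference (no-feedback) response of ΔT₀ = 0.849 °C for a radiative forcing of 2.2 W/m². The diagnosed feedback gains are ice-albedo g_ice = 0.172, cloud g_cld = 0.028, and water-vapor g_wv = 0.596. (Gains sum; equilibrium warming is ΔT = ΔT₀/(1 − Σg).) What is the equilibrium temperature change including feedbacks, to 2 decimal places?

Total gain g = 0.172 + 0.028 + 0.596 = 0.796.
Amplification A = 1/(1 − 0.796) = 4.902.
ΔT = 0.849 × 4.902 = 4.16 °C.

4.16 °C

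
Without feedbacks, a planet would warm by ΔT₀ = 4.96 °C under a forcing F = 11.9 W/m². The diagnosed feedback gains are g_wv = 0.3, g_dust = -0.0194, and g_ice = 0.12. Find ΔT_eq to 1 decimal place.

8.3 °C

Total gain g = 0.3 − 0.0194 + 0.12 = 0.4006.
Amplification A = 1/(1 − 0.4006) = 1.668.
ΔT = 4.96 × 1.668 = 8.3 °C.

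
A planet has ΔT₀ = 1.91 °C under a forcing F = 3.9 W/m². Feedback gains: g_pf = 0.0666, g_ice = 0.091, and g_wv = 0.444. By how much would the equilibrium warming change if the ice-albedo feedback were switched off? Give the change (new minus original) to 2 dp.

Original: g = 0.6016, ΔT = 1.91/(1−0.6016) = 4.7942 °C.
Without ice-albedo: g' = 0.5106, ΔT' = 1.91/(1−0.5106) = 3.9027 °C.
Change = 3.9027 − 4.7942 = -0.89 °C.

-0.89 °C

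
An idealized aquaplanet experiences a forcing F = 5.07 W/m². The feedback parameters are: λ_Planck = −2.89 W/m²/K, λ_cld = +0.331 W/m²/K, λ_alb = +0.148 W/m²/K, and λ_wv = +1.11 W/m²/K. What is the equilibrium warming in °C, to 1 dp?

Net feedback parameter λ = (−2.89) + (+0.331) + (+0.148) + (+1.11) = -1.301 W/m²/K.
ΔT = −F/λ = −5.07/(-1.301) = 3.9 °C.

3.9 °C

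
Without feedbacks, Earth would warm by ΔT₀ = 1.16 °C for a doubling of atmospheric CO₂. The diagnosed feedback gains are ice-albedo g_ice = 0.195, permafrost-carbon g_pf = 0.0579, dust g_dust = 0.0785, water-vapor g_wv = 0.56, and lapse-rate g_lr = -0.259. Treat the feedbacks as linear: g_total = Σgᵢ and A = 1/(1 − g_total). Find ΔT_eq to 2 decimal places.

Total gain g = 0.195 + 0.0579 + 0.0785 + 0.56 − 0.259 = 0.6324.
Amplification A = 1/(1 − 0.6324) = 2.72.
ΔT = 1.16 × 2.72 = 3.16 °C.

3.16 °C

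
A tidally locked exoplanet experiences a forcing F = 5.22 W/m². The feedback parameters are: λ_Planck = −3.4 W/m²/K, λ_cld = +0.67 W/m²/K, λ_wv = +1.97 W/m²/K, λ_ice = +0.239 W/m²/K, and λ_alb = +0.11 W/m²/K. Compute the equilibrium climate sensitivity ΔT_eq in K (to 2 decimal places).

Net feedback parameter λ = (−3.4) + (+0.67) + (+1.97) + (+0.239) + (+0.11) = -0.411 W/m²/K.
ΔT = −F/λ = −5.22/(-0.411) = 12.70 K.

12.70 K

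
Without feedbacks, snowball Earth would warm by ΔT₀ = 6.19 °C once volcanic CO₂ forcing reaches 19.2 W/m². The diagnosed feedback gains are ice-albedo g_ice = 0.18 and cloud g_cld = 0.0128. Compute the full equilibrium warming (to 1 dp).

Total gain g = 0.18 + 0.0128 = 0.1928.
Amplification A = 1/(1 − 0.1928) = 1.239.
ΔT = 6.19 × 1.239 = 7.7 °C.

7.7 °C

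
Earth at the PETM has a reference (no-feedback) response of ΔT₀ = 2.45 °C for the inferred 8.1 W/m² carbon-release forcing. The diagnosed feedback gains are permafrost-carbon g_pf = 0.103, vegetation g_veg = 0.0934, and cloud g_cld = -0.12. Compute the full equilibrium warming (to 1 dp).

2.7 °C

Total gain g = 0.103 + 0.0934 − 0.12 = 0.0764.
Amplification A = 1/(1 − 0.0764) = 1.083.
ΔT = 2.45 × 1.083 = 2.7 °C.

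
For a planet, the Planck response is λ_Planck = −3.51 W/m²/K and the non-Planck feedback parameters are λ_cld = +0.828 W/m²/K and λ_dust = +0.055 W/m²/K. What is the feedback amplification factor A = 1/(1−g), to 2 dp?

Convert to gains: g_cld = 0.828/3.51 = 0.2359; g_dust = 0.055/3.51 = 0.01567.
Total gain g = 0.25157.
A = 1/(1 − 0.25157) = 1.34.

1.34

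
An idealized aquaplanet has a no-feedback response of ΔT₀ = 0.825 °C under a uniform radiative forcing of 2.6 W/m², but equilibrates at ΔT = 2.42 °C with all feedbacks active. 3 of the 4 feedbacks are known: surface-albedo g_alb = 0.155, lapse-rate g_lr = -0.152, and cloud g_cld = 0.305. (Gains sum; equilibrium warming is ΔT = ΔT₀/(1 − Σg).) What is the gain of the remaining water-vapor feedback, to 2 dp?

Amplification A = ΔT/ΔT₀ = 2.42/0.825 = 2.933.
Total gain g = 1 − 1/A = 1 − 1/2.933 = 0.6591.
Known gains sum to 0.155 − 0.152 + 0.305 = 0.308.
g_wv = 0.6591 − 0.308 = 0.35.

0.35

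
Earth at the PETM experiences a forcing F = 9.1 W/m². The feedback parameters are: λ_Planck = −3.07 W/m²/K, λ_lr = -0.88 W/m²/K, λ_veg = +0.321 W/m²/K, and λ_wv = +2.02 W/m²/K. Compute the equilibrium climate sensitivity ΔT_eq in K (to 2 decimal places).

Net feedback parameter λ = (−3.07) + (-0.88) + (+0.321) + (+2.02) = -1.609 W/m²/K.
ΔT = −F/λ = −9.1/(-1.609) = 5.66 K.

5.66 K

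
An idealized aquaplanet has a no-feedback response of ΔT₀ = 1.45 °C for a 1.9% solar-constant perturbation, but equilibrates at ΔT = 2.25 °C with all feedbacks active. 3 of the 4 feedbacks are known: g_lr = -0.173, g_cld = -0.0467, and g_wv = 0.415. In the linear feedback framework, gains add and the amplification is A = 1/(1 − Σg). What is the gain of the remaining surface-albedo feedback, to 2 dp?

0.16

Amplification A = ΔT/ΔT₀ = 2.25/1.45 = 1.552.
Total gain g = 1 − 1/A = 1 − 1/1.552 = 0.3557.
Known gains sum to -0.173 − 0.0467 + 0.415 = 0.1953.
g_alb = 0.3557 − 0.1953 = 0.16.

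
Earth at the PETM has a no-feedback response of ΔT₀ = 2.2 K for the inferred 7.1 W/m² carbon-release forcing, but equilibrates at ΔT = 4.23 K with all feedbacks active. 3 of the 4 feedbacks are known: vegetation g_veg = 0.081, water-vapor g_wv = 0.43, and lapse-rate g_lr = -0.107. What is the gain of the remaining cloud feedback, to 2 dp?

Amplification A = ΔT/ΔT₀ = 4.23/2.2 = 1.923.
Total gain g = 1 − 1/A = 1 − 1/1.923 = 0.48.
Known gains sum to 0.081 + 0.43 − 0.107 = 0.404.
g_cld = 0.48 − 0.404 = 0.08.

0.08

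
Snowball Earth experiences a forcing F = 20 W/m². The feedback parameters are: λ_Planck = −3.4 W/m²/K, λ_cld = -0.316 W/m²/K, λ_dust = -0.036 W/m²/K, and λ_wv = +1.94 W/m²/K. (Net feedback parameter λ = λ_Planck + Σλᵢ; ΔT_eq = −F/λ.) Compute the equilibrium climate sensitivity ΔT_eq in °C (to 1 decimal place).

11.0 °C

Net feedback parameter λ = (−3.4) + (-0.316) + (-0.036) + (+1.94) = -1.812 W/m²/K.
ΔT = −F/λ = −20/(-1.812) = 11.0 °C.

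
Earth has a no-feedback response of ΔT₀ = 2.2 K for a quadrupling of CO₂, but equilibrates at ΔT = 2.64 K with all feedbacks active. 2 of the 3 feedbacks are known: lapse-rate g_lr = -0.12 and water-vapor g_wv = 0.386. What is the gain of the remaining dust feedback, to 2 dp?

Amplification A = ΔT/ΔT₀ = 2.64/2.2 = 1.2.
Total gain g = 1 − 1/A = 1 − 1/1.2 = 0.1667.
Known gains sum to -0.12 + 0.386 = 0.266.
g_dust = 0.1667 − 0.266 = -0.10.

-0.10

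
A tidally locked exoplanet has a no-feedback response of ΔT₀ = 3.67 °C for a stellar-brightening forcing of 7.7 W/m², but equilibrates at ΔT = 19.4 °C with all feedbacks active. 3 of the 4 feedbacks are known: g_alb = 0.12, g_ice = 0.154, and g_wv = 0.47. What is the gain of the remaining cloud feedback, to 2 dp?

0.07

Amplification A = ΔT/ΔT₀ = 19.4/3.67 = 5.286.
Total gain g = 1 − 1/A = 1 − 1/5.286 = 0.8108.
Known gains sum to 0.12 + 0.154 + 0.47 = 0.744.
g_cld = 0.8108 − 0.744 = 0.07.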